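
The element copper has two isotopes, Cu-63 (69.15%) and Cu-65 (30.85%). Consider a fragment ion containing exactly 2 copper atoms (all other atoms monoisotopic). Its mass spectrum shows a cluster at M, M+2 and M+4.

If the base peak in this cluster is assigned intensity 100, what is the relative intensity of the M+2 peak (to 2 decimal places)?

(0.6915 + 0.3085)^2 gives M 0.4782, M+2 0.4267, M+4 0.0952; the largest is M.
P(M) = C(2,0) × 0.6915^2 × 0.3085^0 = 1 × 0.47817225 × 1.0000 = 0.478172 (base)
P(M+2) = C(2,1) × 0.6915^1 × 0.3085^1 = 2 × 0.6915 × 0.3085 = 0.426656
Relative intensity = 0.426656 / 0.478172 × 100 = 89.23

89.23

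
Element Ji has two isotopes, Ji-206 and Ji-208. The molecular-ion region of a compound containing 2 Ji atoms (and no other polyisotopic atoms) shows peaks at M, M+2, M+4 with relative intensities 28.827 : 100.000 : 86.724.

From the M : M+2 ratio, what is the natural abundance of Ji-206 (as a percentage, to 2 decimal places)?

Let p = fractional abundance of Ji-206. I(M+2)/I(M) = [C(2,1)·p^1·(1−p)] / p^2 = 2·(1−p)/p = 100.000/28.827 = 3.4690
(1−p)/p = 3.4690/2 = 1.7345  ⇒  p = 1/(1 + 1.7345) = 0.3657
Ji-206: 36.57%, Ji-208: 63.43%.

36.57%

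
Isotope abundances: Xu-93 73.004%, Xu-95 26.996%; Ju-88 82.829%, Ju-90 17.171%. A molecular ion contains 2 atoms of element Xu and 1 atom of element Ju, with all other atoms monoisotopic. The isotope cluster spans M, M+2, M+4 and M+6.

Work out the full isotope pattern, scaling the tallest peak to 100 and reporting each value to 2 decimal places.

100.00 : 94.69 : 29.01 : 2.83

Element Xu pattern (n=2): 0.5329584 : 0.3941632 : 0.0728784
Element Ju pattern (n=1): 0.82829 : 0.17171
Convolve the two distributions (both contribute in 2-u steps):
  M: 0.5329584×0.82829 = 0.441444
  M+2: 0.5329584×0.17171 + 0.3941632×0.82829 = 0.417996
  M+4: 0.3941632×0.17171 + 0.0728784×0.82829 = 0.128046
  M+6: 0.0728784×0.17171 = 0.012514
Scale to base peak (0.441444) = 100: 100.00 : 94.69 : 29.01 : 2.83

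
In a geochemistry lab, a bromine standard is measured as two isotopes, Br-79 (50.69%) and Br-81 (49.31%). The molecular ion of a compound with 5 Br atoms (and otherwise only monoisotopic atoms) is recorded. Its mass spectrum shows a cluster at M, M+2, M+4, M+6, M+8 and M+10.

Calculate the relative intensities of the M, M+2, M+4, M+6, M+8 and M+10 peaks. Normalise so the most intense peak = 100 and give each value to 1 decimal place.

10.6 : 51.4 : 100.0 : 97.3 : 47.3 : 9.2

Each Br atom is independently Br-79 (p = 0.5069) or Br-81 (q = 0.4931); the cluster is the binomial expansion (p + q)^5.
P(M) = 0.5069^5 = 0.033467
P(M+2) = 5 × 0.5069^4 × 0.4931^1 = 0.162777
P(M+4) = 10 × 0.5069^3 × 0.4931^2 = 0.316692
P(M+6) = 10 × 0.5069^2 × 0.4931^3 = 0.308070
P(M+8) = 5 × 0.5069^1 × 0.4931^4 = 0.149842
P(M+10) = 0.4931^5 = 0.029152
The M+4 peak is largest (0.316692); scaling to 100 gives 10.6 : 51.4 : 100.0 : 97.3 : 47.3 : 9.2.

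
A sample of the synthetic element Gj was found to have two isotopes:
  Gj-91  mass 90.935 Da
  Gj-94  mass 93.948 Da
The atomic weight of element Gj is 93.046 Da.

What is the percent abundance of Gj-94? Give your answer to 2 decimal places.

70.06%

With x = fraction of Gj-91 (so Gj-94 is 1 − x):
90.935·x + 93.948·(1 − x) = 93.046
(90.935 − 93.948)·x = 93.046 − 93.948
x = -0.902 / -3.013 = 0.29937 → 29.94% Gj-91, 70.06% Gj-94.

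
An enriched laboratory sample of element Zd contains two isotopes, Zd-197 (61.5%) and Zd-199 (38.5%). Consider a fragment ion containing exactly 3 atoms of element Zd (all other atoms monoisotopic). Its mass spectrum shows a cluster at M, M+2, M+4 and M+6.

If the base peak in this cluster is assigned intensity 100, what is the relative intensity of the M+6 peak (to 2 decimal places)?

13.06

Binomial terms of (0.615 + 0.385)^3: M 0.2326, M+2 0.4368, M+4 0.2735, M+6 0.0571 → M+2 is the base peak.
P(M+2) = C(3,1) × 0.615^2 × 0.385^1 = 3 × 0.378225 × 0.3850 = 0.436850 (base)
P(M+6) = C(3,3) × 0.615^0 × 0.385^3 = 1 × 1.0000 × 0.05706663 = 0.057067
Relative intensity = 0.057067 / 0.436850 × 100 = 13.06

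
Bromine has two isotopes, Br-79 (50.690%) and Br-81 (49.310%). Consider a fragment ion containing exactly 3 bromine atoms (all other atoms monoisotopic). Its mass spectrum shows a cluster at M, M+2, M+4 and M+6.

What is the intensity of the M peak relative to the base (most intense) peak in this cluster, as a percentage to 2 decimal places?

Binomial terms of (0.50690 + 0.49310)^3: M 0.1302, M+2 0.3801, M+4 0.3698, M+6 0.1199 → M+2 is the base peak.
P(M+2) = C(3,1) × 0.50690^2 × 0.49310^1 = 3 × 0.25694761 × 0.4931 = 0.380103 (base)
P(M) = C(3,0) × 0.50690^3 × 0.49310^0 = 1 × 0.13024674 × 1.0000 = 0.130247
Relative intensity = 0.130247 / 0.380103 × 100 = 34.27

34.27%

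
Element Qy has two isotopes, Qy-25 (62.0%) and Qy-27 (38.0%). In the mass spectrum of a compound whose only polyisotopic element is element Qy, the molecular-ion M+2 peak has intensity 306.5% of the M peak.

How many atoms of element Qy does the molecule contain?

5

With n Qy atoms, P(M+2)/P(M) = C(n,1)·p^(n−1)q / p^n = n·q/p = n · 0.380/0.620.
n = 3.065 × 0.620/0.380 = 5.00 ≈ 5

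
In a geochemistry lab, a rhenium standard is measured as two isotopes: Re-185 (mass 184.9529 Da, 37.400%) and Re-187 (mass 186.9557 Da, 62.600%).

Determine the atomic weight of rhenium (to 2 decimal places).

Ar = Σ fᵢ·mᵢ = 0.37400 × 184.9529 + 0.62600 × 186.9557
= 69.17238 + 117.03427 = 186.20665 Da

186.21 Da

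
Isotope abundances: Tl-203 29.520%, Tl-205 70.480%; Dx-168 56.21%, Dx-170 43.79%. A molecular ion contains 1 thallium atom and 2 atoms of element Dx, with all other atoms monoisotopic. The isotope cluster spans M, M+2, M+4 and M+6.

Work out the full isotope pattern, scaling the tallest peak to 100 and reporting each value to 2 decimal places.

23.11 : 91.19 : 100.00 : 33.49

Thallium pattern (n=1): 0.2952 : 0.7048
Element Dx pattern (n=2): 0.31595641 : 0.49228718 : 0.19175641
Convolve the two distributions (both contribute in 2-u steps):
  M: 0.2952×0.31595641 = 0.093270
  M+2: 0.2952×0.49228718 + 0.7048×0.31595641 = 0.368009
  M+4: 0.2952×0.19175641 + 0.7048×0.49228718 = 0.403570
  M+6: 0.7048×0.19175641 = 0.135150
Scale to base peak (0.403570) = 100: 23.11 : 91.19 : 100.00 : 33.49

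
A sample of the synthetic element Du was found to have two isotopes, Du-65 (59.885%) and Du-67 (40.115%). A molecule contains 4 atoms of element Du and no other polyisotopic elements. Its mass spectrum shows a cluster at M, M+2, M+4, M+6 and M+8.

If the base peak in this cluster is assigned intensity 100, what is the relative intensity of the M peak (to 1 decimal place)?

37.1

(0.59885 + 0.40115)^4 gives M 0.1286, M+2 0.3446, M+4 0.3463, M+6 0.1546, M+8 0.0259; the largest is M+4.
P(M+4) = C(4,2) × 0.59885^2 × 0.40115^2 = 6 × 0.35862132 × 0.16092132 = 0.346259 (base)
P(M) = C(4,0) × 0.59885^4 × 0.40115^0 = 1 × 0.12860925 × 1.0000 = 0.128609
Relative intensity = 0.128609 / 0.346259 × 100 = 37.1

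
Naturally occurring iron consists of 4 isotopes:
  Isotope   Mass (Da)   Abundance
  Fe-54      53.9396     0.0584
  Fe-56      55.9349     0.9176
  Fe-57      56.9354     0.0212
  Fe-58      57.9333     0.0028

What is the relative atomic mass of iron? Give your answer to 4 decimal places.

55.8452 Da

Weight each isotope mass by its fractional abundance: 0.0584 × 53.9396 + 0.9176 × 55.9349 + 0.0212 × 56.9354 + 0.0028 × 57.9333
= 3.15007 + 51.32586 + 1.20703 + 0.16221 = 55.84517 Da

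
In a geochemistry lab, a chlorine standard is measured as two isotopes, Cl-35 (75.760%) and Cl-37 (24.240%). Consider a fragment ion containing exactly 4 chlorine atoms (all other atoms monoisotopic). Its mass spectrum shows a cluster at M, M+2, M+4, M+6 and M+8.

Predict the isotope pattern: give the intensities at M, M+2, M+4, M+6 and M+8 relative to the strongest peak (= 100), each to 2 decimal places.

78.14 : 100.00 : 47.99 : 10.24 : 0.82

Expanding (0.75760 + 0.24240)^4:
P(M) = 0.75760^4 = 0.329428
P(M+2) = 4 × 0.75760^3 × 0.24240^1 = 0.421612
P(M+4) = 6 × 0.75760^2 × 0.24240^2 = 0.202347
P(M+6) = 4 × 0.75760^1 × 0.24240^3 = 0.043162
P(M+8) = 0.24240^4 = 0.003452
The M+2 peak is largest (0.421612); scaling to 100 gives 78.14 : 100.00 : 47.99 : 10.24 : 0.82.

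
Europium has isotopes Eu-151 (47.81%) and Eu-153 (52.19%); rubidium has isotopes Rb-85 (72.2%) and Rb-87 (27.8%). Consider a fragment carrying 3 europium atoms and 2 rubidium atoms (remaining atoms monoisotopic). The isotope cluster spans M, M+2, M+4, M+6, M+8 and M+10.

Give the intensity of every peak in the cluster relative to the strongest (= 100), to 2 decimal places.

Europium pattern (n=3): 0.10928391 : 0.3578871 : 0.39067407 : 0.14215492
Rubidium pattern (n=2): 0.521284 : 0.401432 : 0.077284
Convolve the two distributions (both contribute in 2-u steps):
  M: 0.10928391×0.521284 = 0.056968
  M+2: 0.10928391×0.401432 + 0.3578871×0.521284 = 0.230431
  M+4: 0.10928391×0.077284 + 0.3578871×0.401432 + 0.39067407×0.521284 = 0.355765
  M+6: 0.3578871×0.077284 + 0.39067407×0.401432 + 0.14215492×0.521284 = 0.258591
  M+8: 0.39067407×0.077284 + 0.14215492×0.401432 = 0.087258
  M+10: 0.14215492×0.077284 = 0.010986
Scale to base peak (0.355765) = 100: 16.01 : 64.77 : 100.00 : 72.69 : 24.53 : 3.09

16.01 : 64.77 : 100.00 : 72.69 : 24.53 : 3.09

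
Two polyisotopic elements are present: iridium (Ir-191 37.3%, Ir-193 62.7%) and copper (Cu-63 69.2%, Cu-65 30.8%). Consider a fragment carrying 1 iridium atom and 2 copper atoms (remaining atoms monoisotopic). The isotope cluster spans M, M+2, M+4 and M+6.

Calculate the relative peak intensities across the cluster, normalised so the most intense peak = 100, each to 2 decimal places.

38.89 : 100.00 : 65.90 : 12.95

Iridium pattern (n=1): 0.3730 : 0.6270
Copper pattern (n=2): 0.478864 : 0.426272 : 0.094864
Convolve the two distributions (both contribute in 2-u steps):
  M: 0.3730×0.478864 = 0.178616
  M+2: 0.3730×0.426272 + 0.6270×0.478864 = 0.459247
  M+4: 0.3730×0.094864 + 0.6270×0.426272 = 0.302657
  M+6: 0.6270×0.094864 = 0.059480
Scale to base peak (0.459247) = 100: 38.89 : 100.00 : 65.90 : 12.95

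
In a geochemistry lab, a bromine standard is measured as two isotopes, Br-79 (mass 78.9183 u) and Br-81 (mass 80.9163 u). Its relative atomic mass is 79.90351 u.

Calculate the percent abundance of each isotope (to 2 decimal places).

Let x be the fractional abundance of Br-79; then Br-81 has abundance 1 − x.
78.9183·x + 80.9163·(1 − x) = 79.90351
(78.9183 − 80.9163)·x = 79.90351 − 80.9163
x = -1.01279 / -1.9980 = 0.50690 → 50.69% Br-79, 49.31% Br-81.

Br-79: 50.69%, Br-81: 49.31%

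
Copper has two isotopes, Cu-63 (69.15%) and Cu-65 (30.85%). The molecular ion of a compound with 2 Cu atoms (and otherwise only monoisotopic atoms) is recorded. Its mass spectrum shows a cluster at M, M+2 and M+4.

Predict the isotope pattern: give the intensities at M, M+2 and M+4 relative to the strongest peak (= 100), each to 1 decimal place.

The 2 Cu atoms are independent, so intensities follow the terms of (0.6915 + 0.3085)^2.
P(M) = 0.6915^2 = 0.478172
P(M+2) = 2 × 0.6915^1 × 0.3085^1 = 0.426656
P(M+4) = 0.3085^2 = 0.095172
The M peak is largest (0.478172); scaling to 100 gives 100.0 : 89.2 : 19.9.

100.0 : 89.2 : 19.9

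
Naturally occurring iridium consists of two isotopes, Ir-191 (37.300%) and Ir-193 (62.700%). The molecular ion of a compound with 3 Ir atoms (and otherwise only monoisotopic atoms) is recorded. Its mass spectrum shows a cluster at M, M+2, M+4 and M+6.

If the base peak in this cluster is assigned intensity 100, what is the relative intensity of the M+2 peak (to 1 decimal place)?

59.5

Term probabilities: M 0.0519, M+2 0.2617, M+4 0.4399, M+6 0.2465. Base peak = M+4.
P(M+4) = C(3,2) × 0.37300^1 × 0.62700^2 = 3 × 0.3730 × 0.393129 = 0.439911 (base)
P(M+2) = C(3,1) × 0.37300^2 × 0.62700^1 = 3 × 0.139129 × 0.6270 = 0.261702
Relative intensity = 0.261702 / 0.439911 × 100 = 59.5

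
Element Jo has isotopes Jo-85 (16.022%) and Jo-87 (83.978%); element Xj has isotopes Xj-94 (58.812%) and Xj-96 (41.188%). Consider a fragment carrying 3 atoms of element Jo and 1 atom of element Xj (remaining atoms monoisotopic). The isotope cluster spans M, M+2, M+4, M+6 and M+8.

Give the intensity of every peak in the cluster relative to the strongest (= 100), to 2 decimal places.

Element Jo pattern (n=3): 0.00411292 : 0.06467259 : 0.33897607 : 0.59223843
Element Xj pattern (n=1): 0.58812 : 0.41188
Convolve the two distributions (both contribute in 2-u steps):
  M: 0.00411292×0.58812 = 0.002419
  M+2: 0.00411292×0.41188 + 0.06467259×0.58812 = 0.039729
  M+4: 0.06467259×0.41188 + 0.33897607×0.58812 = 0.225996
  M+6: 0.33897607×0.41188 + 0.59223843×0.58812 = 0.487925
  M+8: 0.59223843×0.41188 = 0.243931
Scale to base peak (0.487925) = 100: 0.50 : 8.14 : 46.32 : 100.00 : 49.99

0.50 : 8.14 : 46.32 : 100.00 : 49.99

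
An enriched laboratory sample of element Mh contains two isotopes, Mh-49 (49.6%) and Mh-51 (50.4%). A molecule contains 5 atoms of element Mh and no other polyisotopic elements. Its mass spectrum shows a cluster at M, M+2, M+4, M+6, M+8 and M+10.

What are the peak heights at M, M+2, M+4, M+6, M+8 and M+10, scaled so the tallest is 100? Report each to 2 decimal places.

9.53 : 48.43 : 98.41 : 100.00 : 50.81 : 10.33

Expanding (0.496 + 0.504)^5:
P(M) = 0.496^5 = 0.030020
P(M+2) = 5 × 0.496^4 × 0.504^1 = 0.152520
P(M+4) = 10 × 0.496^3 × 0.504^2 = 0.309960
P(M+6) = 10 × 0.496^2 × 0.504^3 = 0.314960
P(M+8) = 5 × 0.496^1 × 0.504^4 = 0.160020
P(M+10) = 0.504^5 = 0.032520
The M+6 peak is largest (0.314960); scaling to 100 gives 9.53 : 48.43 : 98.41 : 100.00 : 50.81 : 10.33.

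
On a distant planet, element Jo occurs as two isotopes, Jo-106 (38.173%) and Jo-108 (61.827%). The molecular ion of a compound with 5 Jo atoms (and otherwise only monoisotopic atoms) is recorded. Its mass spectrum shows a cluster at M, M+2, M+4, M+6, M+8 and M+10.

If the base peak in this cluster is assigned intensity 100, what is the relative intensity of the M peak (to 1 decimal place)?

2.4

Binomial terms of (0.38173 + 0.61827)^5: M 0.0081, M+2 0.0656, M+4 0.2126, M+6 0.3444, M+8 0.2789, M+10 0.0903 → M+6 is the base peak.
P(M+6) = C(5,3) × 0.38173^2 × 0.61827^3 = 10 × 0.14571779 × 0.23633853 = 0.344387 (base)
P(M) = C(5,0) × 0.38173^5 × 0.61827^0 = 1 × 0.00810553 × 1.0000 = 0.008106
Relative intensity = 0.008106 / 0.344387 × 100 = 2.4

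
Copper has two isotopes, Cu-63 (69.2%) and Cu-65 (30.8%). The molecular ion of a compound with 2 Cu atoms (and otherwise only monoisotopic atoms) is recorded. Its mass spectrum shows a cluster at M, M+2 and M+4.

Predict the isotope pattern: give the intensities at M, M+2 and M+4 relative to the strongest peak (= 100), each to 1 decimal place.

100.0 : 89.0 : 19.8

Expanding (0.692 + 0.308)^2:
P(M) = 0.692^2 = 0.478864
P(M+2) = 2 × 0.692^1 × 0.308^1 = 0.426272
P(M+4) = 0.308^2 = 0.094864
The M peak is largest (0.478864); scaling to 100 gives 100.0 : 89.0 : 19.8.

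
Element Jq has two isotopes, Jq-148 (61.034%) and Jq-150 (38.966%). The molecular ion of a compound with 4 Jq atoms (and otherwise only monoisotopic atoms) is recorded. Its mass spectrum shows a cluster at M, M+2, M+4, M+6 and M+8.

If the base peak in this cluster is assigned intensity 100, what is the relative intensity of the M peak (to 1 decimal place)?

Term probabilities: M 0.1388, M+2 0.3544, M+4 0.3394, M+6 0.1444, M+8 0.0231. Base peak = M+2.
P(M+2) = C(4,1) × 0.61034^3 × 0.38966^1 = 4 × 0.22736075 × 0.38966 = 0.354374 (base)
P(M) = C(4,0) × 0.61034^4 × 0.38966^0 = 1 × 0.13876736 × 1.0000 = 0.138767
Relative intensity = 0.138767 / 0.354374 × 100 = 39.2

39.2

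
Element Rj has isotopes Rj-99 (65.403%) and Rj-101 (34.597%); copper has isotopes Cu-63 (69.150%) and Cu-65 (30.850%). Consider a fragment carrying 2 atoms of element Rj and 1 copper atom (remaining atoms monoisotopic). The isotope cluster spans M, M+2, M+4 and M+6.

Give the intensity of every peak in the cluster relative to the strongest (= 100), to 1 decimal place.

Element Rj pattern (n=2): 0.42775524 : 0.45254952 : 0.11969524
Copper pattern (n=1): 0.6915 : 0.3085
Convolve the two distributions (both contribute in 2-u steps):
  M: 0.42775524×0.6915 = 0.295793
  M+2: 0.42775524×0.3085 + 0.45254952×0.6915 = 0.444900
  M+4: 0.45254952×0.3085 + 0.11969524×0.6915 = 0.222381
  M+6: 0.11969524×0.3085 = 0.036926
Scale to base peak (0.444900) = 100: 66.5 : 100.0 : 50.0 : 8.3

66.5 : 100.0 : 50.0 : 8.3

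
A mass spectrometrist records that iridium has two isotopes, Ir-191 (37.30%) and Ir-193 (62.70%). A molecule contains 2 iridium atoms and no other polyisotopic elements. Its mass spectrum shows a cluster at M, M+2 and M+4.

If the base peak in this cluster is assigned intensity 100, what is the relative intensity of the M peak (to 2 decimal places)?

29.74

Binomial terms of (0.3730 + 0.6270)^2: M 0.1391, M+2 0.4677, M+4 0.3931 → M+2 is the base peak.
P(M+2) = C(2,1) × 0.3730^1 × 0.6270^1 = 2 × 0.3730 × 0.6270 = 0.467742 (base)
P(M) = C(2,0) × 0.3730^2 × 0.6270^0 = 1 × 0.139129 × 1.0000 = 0.139129
Relative intensity = 0.139129 / 0.467742 × 100 = 29.74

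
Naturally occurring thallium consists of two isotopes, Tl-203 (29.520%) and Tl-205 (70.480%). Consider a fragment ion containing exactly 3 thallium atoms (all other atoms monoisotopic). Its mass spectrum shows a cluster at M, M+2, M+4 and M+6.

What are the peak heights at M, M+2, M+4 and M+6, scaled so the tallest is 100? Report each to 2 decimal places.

The 3 Tl atoms are independent, so intensities follow the terms of (0.29520 + 0.70480)^3.
P(M) = 0.29520^3 = 0.025725
P(M+2) = 3 × 0.29520^2 × 0.70480^1 = 0.184255
P(M+4) = 3 × 0.29520^1 × 0.70480^2 = 0.439916
P(M+6) = 0.70480^3 = 0.350104
The M+4 peak is largest (0.439916); scaling to 100 gives 5.85 : 41.88 : 100.00 : 79.58.

5.85 : 41.88 : 100.00 : 79.58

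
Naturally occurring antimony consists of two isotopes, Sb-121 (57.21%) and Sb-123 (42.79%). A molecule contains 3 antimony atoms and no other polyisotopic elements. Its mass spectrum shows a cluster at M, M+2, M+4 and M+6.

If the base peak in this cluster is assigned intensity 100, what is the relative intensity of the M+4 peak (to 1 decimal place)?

74.8

(0.5721 + 0.4279)^3 gives M 0.1872, M+2 0.4202, M+4 0.3143, M+6 0.0783; the largest is M+2.
P(M+2) = C(3,1) × 0.5721^2 × 0.4279^1 = 3 × 0.32729841 × 0.4279 = 0.420153 (base)
P(M+4) = C(3,2) × 0.5721^1 × 0.4279^2 = 3 × 0.5721 × 0.18309841 = 0.314252
Relative intensity = 0.314252 / 0.420153 × 100 = 74.8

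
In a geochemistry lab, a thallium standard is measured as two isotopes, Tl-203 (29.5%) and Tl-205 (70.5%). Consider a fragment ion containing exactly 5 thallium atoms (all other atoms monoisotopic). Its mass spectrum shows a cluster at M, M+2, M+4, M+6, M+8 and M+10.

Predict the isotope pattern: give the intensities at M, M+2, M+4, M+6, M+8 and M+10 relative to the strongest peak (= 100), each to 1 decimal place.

Each Tl atom is independently Tl-203 (p = 0.295) or Tl-205 (q = 0.705); the cluster is the binomial expansion (p + q)^5.
P(M) = 0.295^5 = 0.002234
P(M+2) = 5 × 0.295^4 × 0.705^1 = 0.026696
P(M+4) = 10 × 0.295^3 × 0.705^2 = 0.127598
P(M+6) = 10 × 0.295^2 × 0.705^3 = 0.304938
P(M+8) = 5 × 0.295^1 × 0.705^4 = 0.364375
P(M+10) = 0.705^5 = 0.174159
The M+8 peak is largest (0.364375); scaling to 100 gives 0.6 : 7.3 : 35.0 : 83.7 : 100.0 : 47.8.

0.6 : 7.3 : 35.0 : 83.7 : 100.0 : 47.8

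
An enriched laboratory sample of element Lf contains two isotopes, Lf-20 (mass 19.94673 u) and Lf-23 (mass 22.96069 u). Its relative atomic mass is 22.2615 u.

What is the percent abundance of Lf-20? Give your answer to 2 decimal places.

Writing the weighted mean with unknown fraction x of Lf-20:
19.94673·x + 22.96069·(1 − x) = 22.2615
(19.94673 − 22.96069)·x = 22.2615 − 22.96069
x = -0.69919 / -3.01396 = 0.23198 → 23.20% Lf-20, 76.80% Lf-23.

23.20%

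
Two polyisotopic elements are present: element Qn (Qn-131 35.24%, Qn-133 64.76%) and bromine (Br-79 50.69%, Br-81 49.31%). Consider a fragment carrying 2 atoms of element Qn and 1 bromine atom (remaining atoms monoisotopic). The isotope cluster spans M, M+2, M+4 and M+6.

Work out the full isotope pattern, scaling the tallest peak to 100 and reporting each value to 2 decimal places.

Element Qn pattern (n=2): 0.12418576 : 0.45642848 : 0.41938576
Bromine pattern (n=1): 0.5069 : 0.4931
Convolve the two distributions (both contribute in 2-u steps):
  M: 0.12418576×0.5069 = 0.062950
  M+2: 0.12418576×0.4931 + 0.45642848×0.5069 = 0.292600
  M+4: 0.45642848×0.4931 + 0.41938576×0.5069 = 0.437652
  M+6: 0.41938576×0.4931 = 0.206799
Scale to base peak (0.437652) = 100: 14.38 : 66.86 : 100.00 : 47.25

14.38 : 66.86 : 100.00 : 47.25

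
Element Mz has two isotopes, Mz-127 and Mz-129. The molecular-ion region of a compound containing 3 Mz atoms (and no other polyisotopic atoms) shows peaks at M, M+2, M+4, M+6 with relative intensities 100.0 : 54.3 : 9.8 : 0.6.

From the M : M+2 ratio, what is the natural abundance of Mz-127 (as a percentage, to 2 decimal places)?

If p is the fraction of Mz that is Mz-127, then I(M+2)/I(M) = [C(3,1)·p^2·(1−p)] / p^3 = 3·(1−p)/p = 54.3/100.0 = 0.5430
(1−p)/p = 0.5430/3 = 0.1810  ⇒  p = 1/(1 + 0.1810) = 0.8467
Mz-127: 84.67%, Mz-129: 15.33%.

84.67%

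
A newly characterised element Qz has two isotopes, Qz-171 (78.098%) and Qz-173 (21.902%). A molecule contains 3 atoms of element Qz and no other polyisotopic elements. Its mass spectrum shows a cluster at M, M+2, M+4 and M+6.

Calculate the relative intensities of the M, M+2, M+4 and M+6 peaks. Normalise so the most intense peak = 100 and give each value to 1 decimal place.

100.0 : 84.1 : 23.6 : 2.2

The 3 Qz atoms are independent, so intensities follow the terms of (0.78098 + 0.21902)^3.
P(M) = 0.78098^3 = 0.476343
P(M+2) = 3 × 0.78098^2 × 0.21902^1 = 0.400760
P(M+4) = 3 × 0.78098^1 × 0.21902^2 = 0.112390
P(M+6) = 0.21902^3 = 0.010506
The M peak is largest (0.476343); scaling to 100 gives 100.0 : 84.1 : 23.6 : 2.2.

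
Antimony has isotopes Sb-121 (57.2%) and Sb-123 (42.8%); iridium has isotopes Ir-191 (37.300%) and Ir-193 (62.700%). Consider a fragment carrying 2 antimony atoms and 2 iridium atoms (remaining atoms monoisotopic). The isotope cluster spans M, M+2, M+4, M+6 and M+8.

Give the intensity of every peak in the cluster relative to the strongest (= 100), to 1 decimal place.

Antimony pattern (n=2): 0.327184 : 0.489632 : 0.183184
Iridium pattern (n=2): 0.139129 : 0.467742 : 0.393129
Convolve the two distributions (both contribute in 2-u steps):
  M: 0.327184×0.139129 = 0.045521
  M+2: 0.327184×0.467742 + 0.489632×0.139129 = 0.221160
  M+4: 0.327184×0.393129 + 0.489632×0.467742 + 0.183184×0.139129 = 0.383133
  M+6: 0.489632×0.393129 + 0.183184×0.467742 = 0.278171
  M+8: 0.183184×0.393129 = 0.072015
Scale to base peak (0.383133) = 100: 11.9 : 57.7 : 100.0 : 72.6 : 18.8

11.9 : 57.7 : 100.0 : 72.6 : 18.8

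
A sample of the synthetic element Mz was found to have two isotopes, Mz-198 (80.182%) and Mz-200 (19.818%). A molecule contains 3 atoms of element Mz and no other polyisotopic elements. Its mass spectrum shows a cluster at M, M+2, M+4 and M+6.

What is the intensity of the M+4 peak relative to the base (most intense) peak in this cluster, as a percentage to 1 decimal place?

18.3%

(0.80182 + 0.19818)^3 gives M 0.5155, M+2 0.3822, M+4 0.0945, M+6 0.0078; the largest is M.
P(M) = C(3,0) × 0.80182^3 × 0.19818^0 = 1 × 0.51550236 × 1.0000 = 0.515502 (base)
P(M+4) = C(3,2) × 0.80182^1 × 0.19818^2 = 3 × 0.80182 × 0.03927531 = 0.094475
Relative intensity = 0.094475 / 0.515502 × 100 = 18.3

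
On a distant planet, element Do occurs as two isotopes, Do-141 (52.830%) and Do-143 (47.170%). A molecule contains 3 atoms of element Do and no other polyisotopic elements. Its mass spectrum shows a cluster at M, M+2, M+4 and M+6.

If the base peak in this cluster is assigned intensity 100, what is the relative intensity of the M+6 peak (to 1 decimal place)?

26.6

Binomial terms of (0.52830 + 0.47170)^3: M 0.1474, M+2 0.3950, M+4 0.3526, M+6 0.1050 → M+2 is the base peak.
P(M+2) = C(3,1) × 0.52830^2 × 0.47170^1 = 3 × 0.27910089 × 0.4717 = 0.394956 (base)
P(M+6) = C(3,3) × 0.52830^0 × 0.47170^3 = 1 × 1.0000 × 0.10495367 = 0.104954
Relative intensity = 0.104954 / 0.394956 × 100 = 26.6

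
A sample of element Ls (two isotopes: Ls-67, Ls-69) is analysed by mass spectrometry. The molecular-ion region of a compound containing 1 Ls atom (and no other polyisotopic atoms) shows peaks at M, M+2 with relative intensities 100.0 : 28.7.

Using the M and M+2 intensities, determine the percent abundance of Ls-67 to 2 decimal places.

77.70%

Write p for the Ls-67 fraction. I(M+2)/I(M) = [C(1,1)·p^0·(1−p)] / p^1 = 1·(1−p)/p = 28.7/100.0 = 0.2870
(1−p)/p = 0.2870/1 = 0.2870  ⇒  p = 1/(1 + 0.2870) = 0.7770
Ls-67: 77.70%, Ls-69: 22.30%.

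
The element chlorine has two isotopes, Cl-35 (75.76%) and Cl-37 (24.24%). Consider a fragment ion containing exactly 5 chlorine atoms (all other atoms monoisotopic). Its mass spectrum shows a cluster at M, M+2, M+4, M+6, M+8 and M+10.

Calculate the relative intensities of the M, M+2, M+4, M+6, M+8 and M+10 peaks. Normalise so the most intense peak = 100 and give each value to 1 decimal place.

62.5 : 100.0 : 64.0 : 20.5 : 3.3 : 0.2

Expanding (0.7576 + 0.2424)^5:
P(M) = 0.7576^5 = 0.249574
P(M+2) = 5 × 0.7576^4 × 0.2424^1 = 0.399266
P(M+4) = 10 × 0.7576^3 × 0.2424^2 = 0.255497
P(M+6) = 10 × 0.7576^2 × 0.2424^3 = 0.081748
P(M+8) = 5 × 0.7576^1 × 0.2424^4 = 0.013078
P(M+10) = 0.2424^5 = 0.000837
The M+2 peak is largest (0.399266); scaling to 100 gives 62.5 : 100.0 : 64.0 : 20.5 : 3.3 : 0.2.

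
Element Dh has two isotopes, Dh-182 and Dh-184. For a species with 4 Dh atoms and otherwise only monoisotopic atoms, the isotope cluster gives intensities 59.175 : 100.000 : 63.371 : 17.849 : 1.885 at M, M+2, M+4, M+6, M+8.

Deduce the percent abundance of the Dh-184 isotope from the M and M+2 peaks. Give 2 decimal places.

29.70%

Let p = fractional abundance of Dh-182. I(M+2)/I(M) = [C(4,1)·p^3·(1−p)] / p^4 = 4·(1−p)/p = 100.000/59.175 = 1.6899
(1−p)/p = 1.6899/4 = 0.4225  ⇒  p = 1/(1 + 0.4225) = 0.7030
Dh-182: 70.30%, Dh-184: 29.70%.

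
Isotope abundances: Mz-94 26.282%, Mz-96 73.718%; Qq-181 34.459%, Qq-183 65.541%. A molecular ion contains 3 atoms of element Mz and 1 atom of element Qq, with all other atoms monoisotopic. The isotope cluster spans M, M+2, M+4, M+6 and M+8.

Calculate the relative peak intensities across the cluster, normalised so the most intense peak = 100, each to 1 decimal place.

1.5 : 15.4 : 59.2 : 100.0 : 62.7

Element Mz pattern (n=3): 0.01815412 : 0.15276069 : 0.42847625 : 0.40060894
Element Qq pattern (n=1): 0.34459 : 0.65541
Convolve the two distributions (both contribute in 2-u steps):
  M: 0.01815412×0.34459 = 0.006256
  M+2: 0.01815412×0.65541 + 0.15276069×0.34459 = 0.064538
  M+4: 0.15276069×0.65541 + 0.42847625×0.34459 = 0.247770
  M+6: 0.42847625×0.65541 + 0.40060894×0.34459 = 0.418873
  M+8: 0.40060894×0.65541 = 0.262563
Scale to base peak (0.418873) = 100: 1.5 : 15.4 : 59.2 : 100.0 : 62.7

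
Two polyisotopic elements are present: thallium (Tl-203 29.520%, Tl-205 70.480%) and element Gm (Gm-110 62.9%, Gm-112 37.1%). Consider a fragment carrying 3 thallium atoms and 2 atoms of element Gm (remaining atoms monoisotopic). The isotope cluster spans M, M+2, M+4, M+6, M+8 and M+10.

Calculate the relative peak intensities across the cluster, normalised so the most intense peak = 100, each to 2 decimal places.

2.76 : 23.00 : 71.39 : 100.00 : 60.66 : 13.05

Thallium pattern (n=3): 0.02572463 : 0.18425524 : 0.43991564 : 0.35010449
Element Gm pattern (n=2): 0.395641 : 0.466718 : 0.137641
Convolve the two distributions (both contribute in 2-u steps):
  M: 0.02572463×0.395641 = 0.010178
  M+2: 0.02572463×0.466718 + 0.18425524×0.395641 = 0.084905
  M+4: 0.02572463×0.137641 + 0.18425524×0.466718 + 0.43991564×0.395641 = 0.263585
  M+6: 0.18425524×0.137641 + 0.43991564×0.466718 + 0.35010449×0.395641 = 0.369193
  M+8: 0.43991564×0.137641 + 0.35010449×0.466718 = 0.223950
  M+10: 0.35010449×0.137641 = 0.048189
Scale to base peak (0.369193) = 100: 2.76 : 23.00 : 71.39 : 100.00 : 60.66 : 13.05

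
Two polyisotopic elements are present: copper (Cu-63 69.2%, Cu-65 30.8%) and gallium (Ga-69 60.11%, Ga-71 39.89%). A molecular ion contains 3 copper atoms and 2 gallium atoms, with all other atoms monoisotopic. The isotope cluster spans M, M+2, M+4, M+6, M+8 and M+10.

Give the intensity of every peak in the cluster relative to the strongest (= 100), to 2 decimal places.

35.63 : 94.86 : 100.00 : 52.19 : 13.49 : 1.38

Copper pattern (n=3): 0.33137389 : 0.44247034 : 0.19693766 : 0.02921811
Gallium pattern (n=2): 0.36132121 : 0.47955758 : 0.15912121
Convolve the two distributions (both contribute in 2-u steps):
  M: 0.33137389×0.36132121 = 0.119732
  M+2: 0.33137389×0.47955758 + 0.44247034×0.36132121 = 0.318787
  M+4: 0.33137389×0.15912121 + 0.44247034×0.47955758 + 0.19693766×0.36132121 = 0.336076
  M+6: 0.44247034×0.15912121 + 0.19693766×0.47955758 + 0.02921811×0.36132121 = 0.175406
  M+8: 0.19693766×0.15912121 + 0.02921811×0.47955758 = 0.045349
  M+10: 0.02921811×0.15912121 = 0.004649
Scale to base peak (0.336076) = 100: 35.63 : 94.86 : 100.00 : 52.19 : 13.49 : 1.38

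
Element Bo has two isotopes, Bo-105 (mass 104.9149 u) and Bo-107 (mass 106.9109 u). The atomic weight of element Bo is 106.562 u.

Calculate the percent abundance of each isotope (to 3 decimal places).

Bo-105: 17.480%, Bo-107: 82.520%

Let x be the fractional abundance of Bo-105; then Bo-107 has abundance 1 − x.
104.9149·x + 106.9109·(1 − x) = 106.562
(104.9149 − 106.9109)·x = 106.562 − 106.9109
x = -0.3489 / -1.9960 = 0.17480 → 17.480% Bo-105, 82.520% Bo-107.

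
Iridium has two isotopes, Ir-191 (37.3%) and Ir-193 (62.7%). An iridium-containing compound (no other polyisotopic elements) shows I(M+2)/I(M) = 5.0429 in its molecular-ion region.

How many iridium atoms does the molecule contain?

For n independent Ir atoms, I(M+2)/I(M) = n · (abundance Ir-193) / (abundance Ir-191) = n · 0.627/0.373.
n = 5.0429 × 0.373/0.627 = 3.00 ≈ 3

3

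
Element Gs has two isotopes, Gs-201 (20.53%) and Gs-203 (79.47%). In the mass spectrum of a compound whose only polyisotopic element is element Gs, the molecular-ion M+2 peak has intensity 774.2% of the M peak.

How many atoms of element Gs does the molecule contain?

2

The M+2/M ratio from n Gs atoms is n · q/p = n · 0.7947/0.2053.
n = 7.742 × 0.2053/0.7947 = 2.00 ≈ 2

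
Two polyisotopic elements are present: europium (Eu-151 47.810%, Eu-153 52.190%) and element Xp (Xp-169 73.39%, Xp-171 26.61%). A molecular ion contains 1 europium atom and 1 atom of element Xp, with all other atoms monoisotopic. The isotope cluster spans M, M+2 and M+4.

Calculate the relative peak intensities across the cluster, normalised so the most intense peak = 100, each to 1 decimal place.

68.8 : 100.0 : 27.2

Europium pattern (n=1): 0.4781 : 0.5219
Element Xp pattern (n=1): 0.7339 : 0.2661
Convolve the two distributions (both contribute in 2-u steps):
  M: 0.4781×0.7339 = 0.350878
  M+2: 0.4781×0.2661 + 0.5219×0.7339 = 0.510245
  M+4: 0.5219×0.2661 = 0.138878
Scale to base peak (0.510245) = 100: 68.8 : 100.0 : 27.2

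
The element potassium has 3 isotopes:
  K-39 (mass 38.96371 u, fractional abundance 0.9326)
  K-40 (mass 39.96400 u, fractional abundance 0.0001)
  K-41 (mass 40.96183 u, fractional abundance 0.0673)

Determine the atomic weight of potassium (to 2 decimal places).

Average mass = Σ (abundance × isotope mass) = 0.9326 × 38.96371 + 0.0001 × 39.96400 + 0.0673 × 40.96183
= 36.337556 + 0.003996 + 2.756731 = 39.098283 u

39.10 u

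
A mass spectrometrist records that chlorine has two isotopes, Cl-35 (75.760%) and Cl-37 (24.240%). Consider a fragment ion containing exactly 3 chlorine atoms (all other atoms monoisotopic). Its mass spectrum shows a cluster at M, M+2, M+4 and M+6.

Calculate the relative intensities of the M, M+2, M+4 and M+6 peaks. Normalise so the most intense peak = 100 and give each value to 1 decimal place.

100.0 : 96.0 : 30.7 : 3.3

Each Cl atom is independently Cl-35 (p = 0.75760) or Cl-37 (q = 0.24240); the cluster is the binomial expansion (p + q)^3.
P(M) = 0.75760^3 = 0.434830
P(M+2) = 3 × 0.75760^2 × 0.24240^1 = 0.417382
P(M+4) = 3 × 0.75760^1 × 0.24240^2 = 0.133545
P(M+6) = 0.24240^3 = 0.014243
The M peak is largest (0.434830); scaling to 100 gives 100.0 : 96.0 : 30.7 : 3.3.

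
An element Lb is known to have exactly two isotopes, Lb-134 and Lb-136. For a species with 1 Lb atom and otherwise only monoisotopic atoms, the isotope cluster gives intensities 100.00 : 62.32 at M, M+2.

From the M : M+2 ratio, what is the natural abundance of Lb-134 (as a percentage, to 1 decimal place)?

If p is the fraction of Lb that is Lb-134, then I(M+2)/I(M) = [C(1,1)·p^0·(1−p)] / p^1 = 1·(1−p)/p = 62.32/100.00 = 0.6232
(1−p)/p = 0.6232/1 = 0.6232  ⇒  p = 1/(1 + 0.6232) = 0.6161
Lb-134: 61.6%, Lb-136: 38.4%.

61.6%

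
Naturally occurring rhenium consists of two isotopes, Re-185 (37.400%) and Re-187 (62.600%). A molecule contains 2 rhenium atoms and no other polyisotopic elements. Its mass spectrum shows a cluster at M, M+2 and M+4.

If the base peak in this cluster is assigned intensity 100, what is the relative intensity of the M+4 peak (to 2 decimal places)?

Binomial terms of (0.37400 + 0.62600)^2: M 0.1399, M+2 0.4682, M+4 0.3919 → M+2 is the base peak.
P(M+2) = C(2,1) × 0.37400^1 × 0.62600^1 = 2 × 0.3740 × 0.6260 = 0.468248 (base)
P(M+4) = C(2,2) × 0.37400^0 × 0.62600^2 = 1 × 1.0000 × 0.391876 = 0.391876
Relative intensity = 0.391876 / 0.468248 × 100 = 83.69

83.69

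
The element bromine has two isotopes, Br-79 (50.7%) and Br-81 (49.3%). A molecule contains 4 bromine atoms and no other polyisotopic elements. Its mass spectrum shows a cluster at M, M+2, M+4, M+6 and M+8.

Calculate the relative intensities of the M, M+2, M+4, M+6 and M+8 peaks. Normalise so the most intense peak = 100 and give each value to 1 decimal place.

Expanding (0.507 + 0.493)^4:
P(M) = 0.507^4 = 0.066074
P(M+2) = 4 × 0.507^3 × 0.493^1 = 0.256999
P(M+4) = 6 × 0.507^2 × 0.493^2 = 0.374853
P(M+6) = 4 × 0.507^1 × 0.493^3 = 0.243001
P(M+8) = 0.493^4 = 0.059073
The M+4 peak is largest (0.374853); scaling to 100 gives 17.6 : 68.6 : 100.0 : 64.8 : 15.8.

17.6 : 68.6 : 100.0 : 64.8 : 15.8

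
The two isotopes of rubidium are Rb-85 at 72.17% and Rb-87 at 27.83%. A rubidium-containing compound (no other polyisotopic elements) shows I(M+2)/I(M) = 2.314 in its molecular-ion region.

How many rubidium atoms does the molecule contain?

The M+2/M ratio from n Rb atoms is n · q/p = n · 0.2783/0.7217.
n = 2.314 × 0.7217/0.2783 = 6.00 ≈ 6

6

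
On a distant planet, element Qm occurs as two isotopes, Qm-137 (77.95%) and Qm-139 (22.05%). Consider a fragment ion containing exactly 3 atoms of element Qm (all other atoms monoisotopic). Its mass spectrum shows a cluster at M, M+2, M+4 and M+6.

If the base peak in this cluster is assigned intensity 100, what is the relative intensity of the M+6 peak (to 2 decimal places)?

Term probabilities: M 0.4736, M+2 0.4019, M+4 0.1137, M+6 0.0107. Base peak = M.
P(M) = C(3,0) × 0.7795^3 × 0.2205^0 = 1 × 0.47363998 × 1.0000 = 0.473640 (base)
P(M+6) = C(3,3) × 0.7795^0 × 0.2205^3 = 1 × 1.0000 × 0.01072077 = 0.010721
Relative intensity = 0.010721 / 0.473640 × 100 = 2.26

2.26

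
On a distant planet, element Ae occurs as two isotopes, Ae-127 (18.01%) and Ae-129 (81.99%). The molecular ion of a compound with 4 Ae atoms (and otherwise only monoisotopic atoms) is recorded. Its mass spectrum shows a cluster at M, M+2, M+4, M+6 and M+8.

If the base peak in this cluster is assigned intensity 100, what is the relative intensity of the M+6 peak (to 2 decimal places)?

87.86

Term probabilities: M 0.0011, M+2 0.0192, M+4 0.1308, M+6 0.3971, M+8 0.4519. Base peak = M+8.
P(M+8) = C(4,4) × 0.1801^0 × 0.8199^4 = 1 × 1.0000 × 0.45190125 = 0.451901 (base)
P(M+6) = C(4,3) × 0.1801^1 × 0.8199^3 = 4 × 0.1801 × 0.5511663 = 0.397060
Relative intensity = 0.397060 / 0.451901 × 100 = 87.86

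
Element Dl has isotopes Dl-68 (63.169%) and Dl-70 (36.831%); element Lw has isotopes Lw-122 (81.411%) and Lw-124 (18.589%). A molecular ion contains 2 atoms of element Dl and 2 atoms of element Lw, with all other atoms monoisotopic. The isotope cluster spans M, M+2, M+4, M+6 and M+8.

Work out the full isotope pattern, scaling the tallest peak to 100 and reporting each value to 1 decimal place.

Element Dl pattern (n=2): 0.39903226 : 0.46531549 : 0.13565226
Element Lw pattern (n=2): 0.66277509 : 0.30266982 : 0.03455509
Convolve the two distributions (both contribute in 2-u steps):
  M: 0.39903226×0.66277509 = 0.264469
  M+2: 0.39903226×0.30266982 + 0.46531549×0.66277509 = 0.429175
  M+4: 0.39903226×0.03455509 + 0.46531549×0.30266982 + 0.13565226×0.66277509 = 0.244532
  M+6: 0.46531549×0.03455509 + 0.13565226×0.30266982 = 0.057137
  M+8: 0.13565226×0.03455509 = 0.004687
Scale to base peak (0.429175) = 100: 61.6 : 100.0 : 57.0 : 13.3 : 1.1

61.6 : 100.0 : 57.0 : 13.3 : 1.1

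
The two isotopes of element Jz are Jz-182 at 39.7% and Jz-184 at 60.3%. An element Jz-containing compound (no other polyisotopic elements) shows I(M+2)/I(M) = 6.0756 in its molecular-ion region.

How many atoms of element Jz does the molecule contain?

For n independent Jz atoms, I(M+2)/I(M) = n · (abundance Jz-184) / (abundance Jz-182) = n · 0.603/0.397.
n = 6.0756 × 0.397/0.603 = 4.00 ≈ 4

4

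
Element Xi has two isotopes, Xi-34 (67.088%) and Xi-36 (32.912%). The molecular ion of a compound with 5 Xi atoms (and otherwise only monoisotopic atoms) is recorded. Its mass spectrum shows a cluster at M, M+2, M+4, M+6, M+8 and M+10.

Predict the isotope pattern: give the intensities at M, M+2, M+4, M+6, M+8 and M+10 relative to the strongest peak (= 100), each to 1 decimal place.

40.8 : 100.0 : 98.1 : 48.1 : 11.8 : 1.2

The 5 Xi atoms are independent, so intensities follow the terms of (0.67088 + 0.32912)^5.
P(M) = 0.67088^5 = 0.135901
P(M+2) = 5 × 0.67088^4 × 0.32912^1 = 0.333352
P(M+4) = 10 × 0.67088^3 × 0.32912^2 = 0.327072
P(M+6) = 10 × 0.67088^2 × 0.32912^3 = 0.160455
P(M+8) = 5 × 0.67088^1 × 0.32912^4 = 0.039358
P(M+10) = 0.32912^5 = 0.003862
The M+2 peak is largest (0.333352); scaling to 100 gives 40.8 : 100.0 : 98.1 : 48.1 : 11.8 : 1.2.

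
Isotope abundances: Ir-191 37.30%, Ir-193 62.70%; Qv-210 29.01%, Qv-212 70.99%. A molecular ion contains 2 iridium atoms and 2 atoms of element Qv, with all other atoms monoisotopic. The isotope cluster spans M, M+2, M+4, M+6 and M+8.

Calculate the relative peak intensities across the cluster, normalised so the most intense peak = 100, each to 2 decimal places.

Iridium pattern (n=2): 0.139129 : 0.467742 : 0.393129
Element Qv pattern (n=2): 0.08415801 : 0.41188398 : 0.50395801
Convolve the two distributions (both contribute in 2-u steps):
  M: 0.139129×0.08415801 = 0.011709
  M+2: 0.139129×0.41188398 + 0.467742×0.08415801 = 0.096669
  M+4: 0.139129×0.50395801 + 0.467742×0.41188398 + 0.393129×0.08415801 = 0.295856
  M+6: 0.467742×0.50395801 + 0.393129×0.41188398 = 0.397646
  M+8: 0.393129×0.50395801 = 0.198121
Scale to base peak (0.397646) = 100: 2.94 : 24.31 : 74.40 : 100.00 : 49.82

2.94 : 24.31 : 74.40 : 100.00 : 49.82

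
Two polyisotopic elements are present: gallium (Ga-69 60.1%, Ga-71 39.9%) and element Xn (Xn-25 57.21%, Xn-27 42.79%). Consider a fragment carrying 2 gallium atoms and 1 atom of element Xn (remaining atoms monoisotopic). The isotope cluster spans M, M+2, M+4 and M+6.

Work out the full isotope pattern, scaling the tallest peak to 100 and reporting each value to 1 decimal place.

Gallium pattern (n=2): 0.361201 : 0.479598 : 0.159201
Element Xn pattern (n=1): 0.5721 : 0.4279
Convolve the two distributions (both contribute in 2-u steps):
  M: 0.361201×0.5721 = 0.206643
  M+2: 0.361201×0.4279 + 0.479598×0.5721 = 0.428936
  M+4: 0.479598×0.4279 + 0.159201×0.5721 = 0.296299
  M+6: 0.159201×0.4279 = 0.068122
Scale to base peak (0.428936) = 100: 48.2 : 100.0 : 69.1 : 15.9

48.2 : 100.0 : 69.1 : 15.9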